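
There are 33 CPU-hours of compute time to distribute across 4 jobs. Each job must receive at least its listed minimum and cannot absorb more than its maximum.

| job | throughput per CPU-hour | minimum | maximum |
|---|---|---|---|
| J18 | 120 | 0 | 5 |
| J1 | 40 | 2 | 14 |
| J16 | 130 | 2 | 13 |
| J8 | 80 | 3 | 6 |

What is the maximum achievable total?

Meeting every minimum uses 0+2+2+3 = 7 CPU-hours, leaving 26.
Rank by throughput per CPU-hour: J16 130 > J18 120 > J8 80 > J1 40.
Give J16 11 more to hit its cap of 13 — 15 left.
J18 takes 5 more to reach its cap of 5 — 10 left.
Give J8 3 more to hit its cap of 6 — 7 left.
J1 has room for 12 more but only 7 remain, so it gets 9.
Total = 120×5 + 40×9 + 130×13 + 80×6 = 3130.

3130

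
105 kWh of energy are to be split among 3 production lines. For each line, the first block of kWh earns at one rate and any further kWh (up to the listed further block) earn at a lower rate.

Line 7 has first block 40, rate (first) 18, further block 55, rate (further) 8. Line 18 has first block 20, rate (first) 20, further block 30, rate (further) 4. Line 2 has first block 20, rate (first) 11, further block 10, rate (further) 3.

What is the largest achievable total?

Treat each block as its own option and order by rate: Line 18/T1 20 > Line 7/T1 18 > Line 2/T1 11 > Line 7/T2 8 > Line 18/T2 4 > Line 2/T2 3.
Fill Line 18 T1 block (20 at 20) → 85 left.
Line 7/T1 (18): +40 → 45 left.
Line 2/T1 (11): +20 → 25 left.
Line 7/T2: +25 of 55 at 8; pool empty.
Total = 20×20 + 18×40 + 11×20 + 8×25 = 1540.

1540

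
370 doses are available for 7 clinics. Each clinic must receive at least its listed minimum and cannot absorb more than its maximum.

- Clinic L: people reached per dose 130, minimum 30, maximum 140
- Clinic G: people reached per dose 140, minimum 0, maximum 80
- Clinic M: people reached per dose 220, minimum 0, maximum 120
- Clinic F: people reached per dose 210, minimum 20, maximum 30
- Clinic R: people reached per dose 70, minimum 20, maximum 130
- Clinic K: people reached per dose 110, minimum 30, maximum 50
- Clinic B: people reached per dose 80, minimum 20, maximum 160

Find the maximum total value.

59300

Meeting every minimum uses 30+0+0+20+20+30+20 = 120 doses, leaving 250.
Rank by people reached per dose: Clinic M 220 > Clinic F 210 > Clinic G 140 > Clinic L 130 > Clinic K 110 > Clinic B 80 > Clinic R 70.
Clinic M takes 120 more to reach its cap of 120 ; 130 left.
Give Clinic F 10 more to hit its cap of 30 ; 120 left.
Give Clinic G 80 more to hit its cap of 80 ; 40 left.
Clinic L has room for 110 more but only 40 remain, so it gets 70.
Total = 130×70 + 140×80 + 220×120 + 210×30 + 70×20 + 110×30 + 80×20 = 59300.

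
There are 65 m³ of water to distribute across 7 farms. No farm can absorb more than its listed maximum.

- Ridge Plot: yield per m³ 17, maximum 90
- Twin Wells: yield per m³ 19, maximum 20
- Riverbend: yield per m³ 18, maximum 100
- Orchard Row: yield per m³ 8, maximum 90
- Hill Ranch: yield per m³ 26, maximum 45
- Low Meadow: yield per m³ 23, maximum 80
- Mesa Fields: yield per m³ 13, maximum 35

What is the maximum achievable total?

Rank by yield per m³: Hill Ranch 26 > Low Meadow 23 > Twin Wells 19 > Riverbend 18 > Ridge Plot 17 > Mesa Fields 13 > Orchard Row 8.
Hill Ranch: +45 to 45 (cap) — 20 left.
Only 20 left; Low Meadow takes them to reach 20.
Total = 26×45 + 23×20 = 1630.

1630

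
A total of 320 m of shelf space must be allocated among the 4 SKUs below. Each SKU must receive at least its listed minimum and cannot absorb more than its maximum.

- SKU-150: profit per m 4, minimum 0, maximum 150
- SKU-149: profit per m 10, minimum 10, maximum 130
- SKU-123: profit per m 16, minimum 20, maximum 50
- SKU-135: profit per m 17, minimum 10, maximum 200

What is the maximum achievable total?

Meeting every minimum uses 0+10+20+10 = 40 m, leaving 280.
Highest profit per m first: SKU-135 17 > SKU-123 16 > SKU-149 10 > SKU-150 4.
SKU-135: +190 to 200 (cap) → 90 left.
Give SKU-123 30 more to hit its cap of 50 → 60 left.
Only 60 left; SKU-149 takes them to reach 70.
Total = 10×70 + 16×50 + 17×200 = 4900.

4900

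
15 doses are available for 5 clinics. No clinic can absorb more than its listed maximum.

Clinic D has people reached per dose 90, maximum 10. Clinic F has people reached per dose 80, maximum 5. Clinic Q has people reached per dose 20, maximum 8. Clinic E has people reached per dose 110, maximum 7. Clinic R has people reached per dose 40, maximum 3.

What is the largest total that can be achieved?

Order the clinics by people reached per dose: Clinic E 110 > Clinic D 90 > Clinic F 80 > Clinic R 40 > Clinic Q 20.
Clinic E: +7 to 7 (cap) ; 8 left.
Clinic D has room for 10 but only 8 remain, so it gets 8.
Total = 90×8 + 110×7 = 1490.

1490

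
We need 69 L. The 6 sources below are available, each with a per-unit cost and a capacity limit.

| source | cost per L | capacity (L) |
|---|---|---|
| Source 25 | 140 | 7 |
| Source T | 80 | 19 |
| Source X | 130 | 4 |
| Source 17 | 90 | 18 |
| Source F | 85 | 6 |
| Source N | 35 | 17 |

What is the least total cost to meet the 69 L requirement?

Cheapest first:
Source N at 35: take all 17 L — 52 still needed.
Take 19 from Source T at 80 — need 33 more.
Source F at 85: take all 6 L — 27 still needed.
Take 18 from Source 17 at 90 — need 9 more.
Source X at 130: take all 4 L — 5 still needed.
Source 25 at 140: take 5 of its 7 — requirement met.
Cost = 17×35 + 19×80 + 6×85 + 18×90 + 4×130 + 5×140 = 5465.

5465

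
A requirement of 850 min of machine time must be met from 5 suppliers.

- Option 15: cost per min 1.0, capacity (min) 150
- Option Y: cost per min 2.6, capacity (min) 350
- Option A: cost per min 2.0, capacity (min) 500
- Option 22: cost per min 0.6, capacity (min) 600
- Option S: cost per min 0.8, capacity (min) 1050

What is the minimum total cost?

560

Fill from the cheapest supplier first.
Take 600 from Option 22 at 0.6 — need 250 more.
Take 250 from Option S at 0.8 to finish.
Option 15, Option A, Option Y: unused.
Cost = 600×0.6 + 250×0.8 = 560.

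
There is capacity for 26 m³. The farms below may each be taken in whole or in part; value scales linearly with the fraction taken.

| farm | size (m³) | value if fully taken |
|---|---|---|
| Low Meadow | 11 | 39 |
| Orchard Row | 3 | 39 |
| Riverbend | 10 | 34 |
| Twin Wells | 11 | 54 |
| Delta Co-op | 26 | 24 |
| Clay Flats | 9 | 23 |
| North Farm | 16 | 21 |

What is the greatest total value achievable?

Rank by value-to-size ratio: Orchard Row 39/3≈13, Twin Wells 54/11≈4.91, Low Meadow 39/11≈3.55, Riverbend 34/10≈3.4, Clay Flats 23/9≈2.56, North Farm 21/16≈1.31, Delta Co-op 24/26≈0.923.
Take all of Orchard Row (3 m³, value 39) ; 23 m³ left.
Twin Wells: take in full, 11 m³ for value 54 ; 12 left.
All 11 m³ of Low Meadow fit (value 39) ; 1 remain.
1 m³ left: a 1/10 share of Riverbend gives 34×1/10 = 3.4.
Total value = 135.4.

135.4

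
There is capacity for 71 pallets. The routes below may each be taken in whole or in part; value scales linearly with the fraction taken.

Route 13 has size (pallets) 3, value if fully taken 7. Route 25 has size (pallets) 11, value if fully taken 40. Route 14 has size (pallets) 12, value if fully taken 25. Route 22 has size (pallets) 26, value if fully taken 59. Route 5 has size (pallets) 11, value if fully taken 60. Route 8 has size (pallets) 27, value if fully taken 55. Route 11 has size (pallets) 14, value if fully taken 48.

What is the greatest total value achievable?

226.5

Best value per unit of size first: Route 5 60/11≈5.45, Route 25 40/11≈3.64, Route 11 48/14≈3.43, Route 13 7/3≈2.33, Route 22 59/26≈2.27, Route 14 25/12≈2.08, Route 8 55/27≈2.04.
Take all of Route 5 (11 pallets, value 60) → 60 pallets left.
Take all of Route 25 (11 pallets, value 40) → 49 pallets left.
Take all of Route 11 (14 pallets, value 48) → 35 pallets left.
Take all of Route 13 (3 pallets, value 7) → 32 pallets left.
Route 22: take in full, 26 pallets for value 59 → 6 left.
Fill the last 6 pallets with part of Route 14: 6/12 of it earns 12.5.
Total value = 226.5.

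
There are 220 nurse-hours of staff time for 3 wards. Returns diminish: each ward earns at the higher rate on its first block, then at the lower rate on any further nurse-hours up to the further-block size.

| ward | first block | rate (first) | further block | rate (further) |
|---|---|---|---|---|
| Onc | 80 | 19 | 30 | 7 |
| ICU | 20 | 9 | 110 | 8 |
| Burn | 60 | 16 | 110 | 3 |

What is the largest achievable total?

3140

Order all 6 blocks by rate: Onc/T1 19 > Burn/T1 16 > ICU/T1 9 > ICU/T2 8 > Onc/T2 7 > Burn/T2 3.
Onc/T1 (19): +80 — 140 left.
Burn/T1 (16): +60 — 80 left.
Fill ICU T1 block (20 at 9) — 60 left.
ICU/T2: +60 of 110 at 8; pool empty.
Total = 19×80 + 16×60 + 9×20 + 8×60 = 3140.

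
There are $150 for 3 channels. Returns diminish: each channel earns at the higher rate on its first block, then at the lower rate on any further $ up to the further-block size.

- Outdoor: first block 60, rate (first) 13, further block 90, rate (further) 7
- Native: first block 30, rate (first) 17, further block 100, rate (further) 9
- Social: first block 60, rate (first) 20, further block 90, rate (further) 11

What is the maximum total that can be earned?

2490

Rank every tier by rate: Social/first 20 > Native/first 17 > Outdoor/first 13 > Social/second 11 > Native/second 9 > Outdoor/second 7.
Fill Social first block (60 at 20) — 90 left.
Fill Native first block (30 at 17) — 60 left.
Outdoor/first (13): +60 — 0 left.
Total = 20×60 + 17×30 + 13×60 = 2490.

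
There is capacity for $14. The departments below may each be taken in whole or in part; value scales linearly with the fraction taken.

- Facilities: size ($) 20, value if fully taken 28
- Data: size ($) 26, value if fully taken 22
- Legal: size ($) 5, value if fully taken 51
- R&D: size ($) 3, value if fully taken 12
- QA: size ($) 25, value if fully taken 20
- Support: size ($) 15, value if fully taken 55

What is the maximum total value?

85

Sort by value density: Legal 51/5≈10.2, R&D 12/3≈4, Support 55/15≈3.67, Facilities 28/20≈1.4, Data 22/26≈0.846, QA 20/25≈0.8.
Legal: take in full, 5 $ for value 51 → 9 left.
All 3 $ of R&D fit (value 12) → 6 remain.
Only 6 $ remain; take 6/15 of Support for value 55×6/15 = 22.
Total value = 85.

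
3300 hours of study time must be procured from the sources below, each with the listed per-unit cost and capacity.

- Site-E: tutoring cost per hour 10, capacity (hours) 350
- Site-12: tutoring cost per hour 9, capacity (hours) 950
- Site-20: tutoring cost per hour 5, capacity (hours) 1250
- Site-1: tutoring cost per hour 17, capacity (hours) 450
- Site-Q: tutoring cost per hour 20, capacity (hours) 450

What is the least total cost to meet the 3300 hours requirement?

Fill from the cheapest source first.
Site-20 at 5: take all 1250 hours ; 2050 still needed.
Site-12 at 9: take all 950 hours ; 1100 still needed.
Site-E (10): use full 350 ; 750 hours to go.
Take 450 from Site-1 at 17 ; need 300 more.
Site-Q (20): take the remaining 300 ; done.
Cost = 1250×5 + 950×9 + 350×10 + 450×17 + 300×20 = 31950.

31950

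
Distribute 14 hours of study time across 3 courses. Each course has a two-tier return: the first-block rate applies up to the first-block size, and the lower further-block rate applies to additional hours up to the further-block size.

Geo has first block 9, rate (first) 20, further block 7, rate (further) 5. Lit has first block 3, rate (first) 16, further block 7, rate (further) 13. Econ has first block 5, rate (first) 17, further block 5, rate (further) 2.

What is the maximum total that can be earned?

Rank every tier by rate: Geo/first 20 > Econ/first 17 > Lit/first 16 > Lit/second 13 > Geo/second 5 > Econ/second 2.
Geo/first (20): +9 → 5 left.
Econ first at 17: fill all 5 → 0 left.
Total = 20×9 + 17×5 = 265.

265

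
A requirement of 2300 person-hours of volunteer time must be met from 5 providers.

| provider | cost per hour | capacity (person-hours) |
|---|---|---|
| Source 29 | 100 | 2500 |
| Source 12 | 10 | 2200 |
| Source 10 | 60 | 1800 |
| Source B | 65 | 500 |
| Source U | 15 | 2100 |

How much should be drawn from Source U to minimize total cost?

Fill from the cheapest provider first.
Source 12 (10): use full 2200 — 100 person-hours to go.
Source U at 15: take 100 of its 2100 — requirement met.
Source 10, Source B, Source 29: unused.

100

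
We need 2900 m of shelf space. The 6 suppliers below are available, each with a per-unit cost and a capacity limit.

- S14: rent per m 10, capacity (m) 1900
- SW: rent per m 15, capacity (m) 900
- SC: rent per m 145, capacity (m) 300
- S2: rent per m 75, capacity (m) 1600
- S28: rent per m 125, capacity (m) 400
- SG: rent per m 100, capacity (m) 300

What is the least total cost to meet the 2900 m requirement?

40000

Cheapest first:
S14 at 10: take all 1900 m ; 1000 still needed.
SW (15): use full 900 ; 100 m to go.
S2 (75): take the remaining 100 ; done.
SG, S28, SC: unused.
Cost = 1900×10 + 900×15 + 100×75 = 40000.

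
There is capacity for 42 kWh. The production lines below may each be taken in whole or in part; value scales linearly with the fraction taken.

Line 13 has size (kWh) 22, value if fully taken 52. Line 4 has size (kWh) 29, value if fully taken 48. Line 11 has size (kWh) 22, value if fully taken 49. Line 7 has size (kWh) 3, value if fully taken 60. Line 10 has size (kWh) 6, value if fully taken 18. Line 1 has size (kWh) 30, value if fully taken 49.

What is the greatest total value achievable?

154.5

Sort by value density: Line 7 60/3≈20, Line 10 18/6≈3, Line 13 52/22≈2.36, Line 11 49/22≈2.23, Line 4 48/29≈1.66, Line 1 49/30≈1.63.
Take all of Line 7 (3 kWh, value 60) ; 39 kWh left.
Take all of Line 10 (6 kWh, value 18) ; 33 kWh left.
All 22 kWh of Line 13 fit (value 52) ; 11 remain.
Fill the last 11 kWh with part of Line 11: 11/22 of it earns 24.5.
Total value = 154.5.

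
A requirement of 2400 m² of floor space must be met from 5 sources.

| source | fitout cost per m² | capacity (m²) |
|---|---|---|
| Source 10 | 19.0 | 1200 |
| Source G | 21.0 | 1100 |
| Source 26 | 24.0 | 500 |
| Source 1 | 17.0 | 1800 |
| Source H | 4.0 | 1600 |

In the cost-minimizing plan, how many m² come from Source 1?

800

Cheapest first:
Take 1600 from Source H at 4.0 → need 800 more.
Source 1 (17.0): take the remaining 800 → done.
Source 10, Source G, Source 26: unused.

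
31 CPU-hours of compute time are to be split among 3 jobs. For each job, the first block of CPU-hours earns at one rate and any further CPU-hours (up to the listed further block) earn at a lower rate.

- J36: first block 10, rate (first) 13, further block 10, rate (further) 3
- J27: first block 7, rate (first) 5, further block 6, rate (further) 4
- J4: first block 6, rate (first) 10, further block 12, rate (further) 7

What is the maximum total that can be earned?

289

Rank every tier by rate: J36/first 13 > J4/first 10 > J4/second 7 > J27/first 5 > J27/second 4 > J36/second 3.
J36/first (13): +10 — 21 left.
Fill J4 first block (6 at 10) — 15 left.
Fill J4 second block (12 at 7) — 3 left.
3 remain; put them into J27 first at 5.
Total = 13×10 + 10×6 + 7×12 + 5×3 = 289.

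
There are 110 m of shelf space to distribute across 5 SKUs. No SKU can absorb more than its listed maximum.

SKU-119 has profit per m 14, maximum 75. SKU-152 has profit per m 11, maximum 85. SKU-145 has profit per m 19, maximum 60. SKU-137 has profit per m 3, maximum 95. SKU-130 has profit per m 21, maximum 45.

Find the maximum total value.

2155

Order the SKUs by profit per m: SKU-130 21 > SKU-145 19 > SKU-119 14 > SKU-152 11 > SKU-137 3.
SKU-130: +45 to 45 (cap) — 65 left.
Give SKU-145 60 to hit its cap of 60 — 5 left.
SKU-119 has room for 75 but only 5 remain, so it gets 5.
Total = 14×5 + 19×60 + 21×45 = 2155.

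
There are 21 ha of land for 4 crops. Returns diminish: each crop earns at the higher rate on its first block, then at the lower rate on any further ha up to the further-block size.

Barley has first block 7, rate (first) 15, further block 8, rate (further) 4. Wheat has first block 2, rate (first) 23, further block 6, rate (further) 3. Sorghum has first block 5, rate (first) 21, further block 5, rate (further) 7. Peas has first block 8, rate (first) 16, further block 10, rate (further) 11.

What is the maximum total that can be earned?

369

Treat each block as its own option and order by rate: Wheat/T1 23 > Sorghum/T1 21 > Peas/T1 16 > Barley/T1 15 > Peas/T2 11 > Sorghum/T2 7 > Barley/T2 4 > Wheat/T2 3.
Fill Wheat T1 block (2 at 23) ; 19 left.
Sorghum T1 at 21: fill all 5 ; 14 left.
Peas T1 at 16: fill all 8 ; 6 left.
Barley/T1: +6 of 7 at 15; pool empty.
Total = 23×2 + 21×5 + 16×8 + 15×6 = 369.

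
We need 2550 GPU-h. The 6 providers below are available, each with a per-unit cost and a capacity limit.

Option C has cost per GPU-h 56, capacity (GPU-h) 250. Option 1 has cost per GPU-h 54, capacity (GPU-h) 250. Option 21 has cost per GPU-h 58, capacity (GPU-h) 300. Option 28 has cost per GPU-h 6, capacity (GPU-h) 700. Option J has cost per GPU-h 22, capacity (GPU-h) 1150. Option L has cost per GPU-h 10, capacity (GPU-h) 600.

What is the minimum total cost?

Cheapest first:
Take 700 from Option 28 at 6 → need 1850 more.
Option L (10): use full 600 → 1250 GPU-h to go.
Option J (22): use full 1150 → 100 GPU-h to go.
Take 100 from Option 1 at 54 to finish.
Option C, Option 21: unused.
Cost = 700×6 + 600×10 + 1150×22 + 100×54 = 40900.

40900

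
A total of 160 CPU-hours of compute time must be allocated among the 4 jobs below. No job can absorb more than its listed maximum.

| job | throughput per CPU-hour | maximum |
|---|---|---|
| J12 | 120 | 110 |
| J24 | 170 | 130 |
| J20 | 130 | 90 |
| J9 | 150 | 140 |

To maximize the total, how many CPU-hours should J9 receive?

30

Rank by throughput per CPU-hour: J24 170 > J9 150 > J20 130 > J12 120.
J24 takes 130 to reach its cap of 130 — 30 left.
J9: +30 (room for 140) → 30. Pool exhausted.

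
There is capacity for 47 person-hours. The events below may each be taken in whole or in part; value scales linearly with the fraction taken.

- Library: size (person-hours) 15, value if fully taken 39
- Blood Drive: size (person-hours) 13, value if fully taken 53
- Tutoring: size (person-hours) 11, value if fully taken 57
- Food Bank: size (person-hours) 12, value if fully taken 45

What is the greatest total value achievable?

Rank by value-to-size ratio: Tutoring 57/11≈5.18, Blood Drive 53/13≈4.08, Food Bank 45/12≈3.75, Library 39/15≈2.6.
Tutoring: take in full, 11 person-hours for value 57 → 36 left.
All 13 person-hours of Blood Drive fit (value 53) → 23 remain.
Take all of Food Bank (12 person-hours, value 45) → 11 person-hours left.
Only 11 person-hours remain; take 11/15 of Library for value 39×11/15 = 28.6.
Total value = 183.6.

183.6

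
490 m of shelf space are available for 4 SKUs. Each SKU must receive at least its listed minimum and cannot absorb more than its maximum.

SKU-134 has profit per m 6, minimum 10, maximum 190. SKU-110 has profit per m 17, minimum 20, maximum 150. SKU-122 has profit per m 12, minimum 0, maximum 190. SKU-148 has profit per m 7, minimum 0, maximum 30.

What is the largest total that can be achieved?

Meeting every minimum uses 10+20+0+0 = 30 m, leaving 460.
Highest profit per m first: SKU-110 17 > SKU-122 12 > SKU-148 7 > SKU-134 6.
SKU-110: +130 to 150 (cap) — 330 left.
SKU-122: +190 to 190 (cap) — 140 left.
SKU-148: +30 to 30 (cap) — 110 left.
Only 110 left; SKU-134 takes them to reach 120.
Total = 6×120 + 17×150 + 12×190 + 7×30 = 5760.

5760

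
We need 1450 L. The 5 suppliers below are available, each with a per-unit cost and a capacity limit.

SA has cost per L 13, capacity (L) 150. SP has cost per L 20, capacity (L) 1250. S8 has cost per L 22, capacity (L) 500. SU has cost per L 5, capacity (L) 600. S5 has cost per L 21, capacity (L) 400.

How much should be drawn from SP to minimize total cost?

700

Fill from the cheapest supplier first.
SU at 5: take all 600 L — 850 still needed.
SA (13): use full 150 — 700 L to go.
SP (20): take the remaining 700 — done.
S5, S8: unused.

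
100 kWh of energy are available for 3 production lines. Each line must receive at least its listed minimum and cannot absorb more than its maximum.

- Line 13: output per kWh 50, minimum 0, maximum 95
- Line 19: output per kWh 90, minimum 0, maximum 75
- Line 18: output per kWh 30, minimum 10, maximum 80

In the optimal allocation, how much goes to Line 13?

15

Meeting every minimum uses 0+0+10 = 10 kWh, leaving 90.
Order the production lines by output per kWh: Line 19 90 > Line 13 50 > Line 18 30.
Give Line 19 75 more to hit its cap of 75 — 15 left.
Only 15 left; Line 13 takes them to reach 15.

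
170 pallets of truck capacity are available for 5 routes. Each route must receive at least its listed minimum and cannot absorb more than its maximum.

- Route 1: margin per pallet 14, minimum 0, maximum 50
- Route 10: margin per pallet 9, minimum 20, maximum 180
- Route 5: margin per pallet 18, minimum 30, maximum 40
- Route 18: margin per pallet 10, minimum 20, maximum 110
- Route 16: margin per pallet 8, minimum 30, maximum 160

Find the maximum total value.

Meeting every minimum uses 0+20+30+20+30 = 100 pallets, leaving 70.
Highest margin per pallet first: Route 5 18 > Route 1 14 > Route 18 10 > Route 10 9 > Route 16 8.
Give Route 5 10 more to hit its cap of 40 ; 60 left.
Give Route 1 50 more to hit its cap of 50 ; 10 left.
Route 18: +10 (room for 90) → 30. Pool exhausted.
Total = 14×50 + 9×20 + 18×40 + 10×30 + 8×30 = 2140.

2140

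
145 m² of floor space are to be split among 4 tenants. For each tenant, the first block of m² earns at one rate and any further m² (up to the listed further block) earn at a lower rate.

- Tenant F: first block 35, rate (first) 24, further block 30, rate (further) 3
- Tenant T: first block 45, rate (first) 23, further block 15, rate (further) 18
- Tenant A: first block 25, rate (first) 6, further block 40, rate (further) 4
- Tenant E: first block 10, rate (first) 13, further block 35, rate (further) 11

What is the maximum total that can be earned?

2690

Order all 8 blocks by rate: Tenant F/T1 24 > Tenant T/T1 23 > Tenant T/T2 18 > Tenant E/T1 13 > Tenant E/T2 11 > Tenant A/T1 6 > Tenant A/T2 4 > Tenant F/T2 3.
Tenant F T1 at 24: fill all 35 — 110 left.
Tenant T T1 at 23: fill all 45 — 65 left.
Tenant T/T2 (18): +15 — 50 left.
Tenant E T1 at 13: fill all 10 — 40 left.
Fill Tenant E T2 block (35 at 11) — 5 left.
Tenant A T1 at 6: only 5 left, fill 5.
Total = 24×35 + 23×45 + 18×15 + 13×10 + 11×35 + 6×5 = 2690.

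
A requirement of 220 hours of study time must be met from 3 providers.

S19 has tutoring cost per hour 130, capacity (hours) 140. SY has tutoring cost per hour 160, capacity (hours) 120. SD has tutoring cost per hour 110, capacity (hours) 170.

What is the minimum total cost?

Cheapest first:
Take 170 from SD at 110 — need 50 more.
S19 (130): take the remaining 50 — done.
SY: unused.
Cost = 170×110 + 50×130 = 25200.

25200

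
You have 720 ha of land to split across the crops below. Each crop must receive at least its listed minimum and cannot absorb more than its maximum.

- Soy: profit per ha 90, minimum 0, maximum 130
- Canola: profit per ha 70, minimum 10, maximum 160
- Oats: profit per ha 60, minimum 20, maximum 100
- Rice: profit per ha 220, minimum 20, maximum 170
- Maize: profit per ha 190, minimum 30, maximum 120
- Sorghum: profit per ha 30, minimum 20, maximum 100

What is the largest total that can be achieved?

90300

Meeting every minimum uses 0+10+20+20+30+20 = 100 ha, leaving 620.
Order the crops by profit per ha: Rice 220 > Maize 190 > Soy 90 > Canola 70 > Oats 60 > Sorghum 30.
Rice takes 150 more to reach its cap of 170 — 470 left.
Maize: +90 to 120 (cap) — 380 left.
Give Soy 130 more to hit its cap of 130 — 250 left.
Canola takes 150 more to reach its cap of 160 — 100 left.
Oats: +80 to 100 (cap) — 20 left.
Sorghum has room for 80 more but only 20 remain, so it gets 40.
Total = 90×130 + 70×160 + 60×100 + 220×170 + 190×120 + 30×40 = 90300.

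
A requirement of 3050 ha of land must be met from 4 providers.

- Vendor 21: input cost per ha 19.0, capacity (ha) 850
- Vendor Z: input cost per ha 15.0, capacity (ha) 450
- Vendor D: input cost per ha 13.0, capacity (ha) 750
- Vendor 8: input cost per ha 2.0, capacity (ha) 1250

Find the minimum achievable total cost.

30400

Cheapest first:
Vendor 8 at 2.0: take all 1250 ha → 1800 still needed.
Vendor D at 13.0: take all 750 ha → 1050 still needed.
Vendor Z (15.0): use full 450 → 600 ha to go.
Vendor 21 (19.0): take the remaining 600 → done.
Cost = 1250×2.0 + 750×13.0 + 450×15.0 + 600×19.0 = 30400.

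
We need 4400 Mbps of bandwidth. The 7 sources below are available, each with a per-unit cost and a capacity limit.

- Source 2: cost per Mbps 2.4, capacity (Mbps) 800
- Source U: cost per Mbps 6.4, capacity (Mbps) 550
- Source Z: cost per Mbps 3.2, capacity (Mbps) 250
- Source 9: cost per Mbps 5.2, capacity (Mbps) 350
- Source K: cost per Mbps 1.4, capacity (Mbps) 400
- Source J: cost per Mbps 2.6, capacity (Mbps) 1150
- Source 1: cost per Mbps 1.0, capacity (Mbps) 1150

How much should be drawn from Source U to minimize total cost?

300

Use sources in increasing cost order.
Source 1 (1.0): use full 1150 — 3250 Mbps to go.
Source K at 1.4: take all 400 Mbps — 2850 still needed.
Source 2 at 2.4: take all 800 Mbps — 2050 still needed.
Source J at 2.6: take all 1150 Mbps — 900 still needed.
Take 250 from Source Z at 3.2 — need 650 more.
Source 9 (5.2): use full 350 — 300 Mbps to go.
Take 300 from Source U at 6.4 to finish.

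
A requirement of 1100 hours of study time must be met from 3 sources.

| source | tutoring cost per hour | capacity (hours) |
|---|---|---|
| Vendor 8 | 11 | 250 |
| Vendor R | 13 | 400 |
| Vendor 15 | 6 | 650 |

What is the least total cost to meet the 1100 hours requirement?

Cheapest first:
Vendor 15 at 6: take all 650 hours ; 450 still needed.
Take 250 from Vendor 8 at 11 ; need 200 more.
Vendor R at 13: take 200 of its 400 ; requirement met.
Cost = 650×6 + 250×11 + 200×13 = 9250.

9250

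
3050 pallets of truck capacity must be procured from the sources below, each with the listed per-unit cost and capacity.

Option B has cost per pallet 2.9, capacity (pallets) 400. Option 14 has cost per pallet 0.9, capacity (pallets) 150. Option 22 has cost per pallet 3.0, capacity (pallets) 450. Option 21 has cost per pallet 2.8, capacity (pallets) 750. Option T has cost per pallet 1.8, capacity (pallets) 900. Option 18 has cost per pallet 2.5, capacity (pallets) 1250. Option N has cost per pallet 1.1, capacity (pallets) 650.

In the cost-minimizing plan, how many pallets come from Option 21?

100

Fill from the cheapest source first.
Option 14 at 0.9: take all 150 pallets — 2900 still needed.
Option N at 1.1: take all 650 pallets — 2250 still needed.
Take 900 from Option T at 1.8 — need 1350 more.
Take 1250 from Option 18 at 2.5 — need 100 more.
Take 100 from Option 21 at 2.8 to finish.
Option B, Option 22: unused.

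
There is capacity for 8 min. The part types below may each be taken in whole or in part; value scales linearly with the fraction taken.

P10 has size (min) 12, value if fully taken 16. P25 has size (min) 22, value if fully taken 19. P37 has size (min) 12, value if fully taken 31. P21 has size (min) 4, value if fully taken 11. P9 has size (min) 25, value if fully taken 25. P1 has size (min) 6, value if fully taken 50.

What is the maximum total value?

55.5

Best value per unit of size first: P1 50/6≈8.33, P21 11/4≈2.75, P37 31/12≈2.58, P10 16/12≈1.33, P9 25/25≈1, P25 19/22≈0.864.
P1: take in full, 6 min for value 50 — 2 left.
Only 2 min remain; take 2/4 of P21 for value 11×2/4 = 5.5.
Total value = 55.5.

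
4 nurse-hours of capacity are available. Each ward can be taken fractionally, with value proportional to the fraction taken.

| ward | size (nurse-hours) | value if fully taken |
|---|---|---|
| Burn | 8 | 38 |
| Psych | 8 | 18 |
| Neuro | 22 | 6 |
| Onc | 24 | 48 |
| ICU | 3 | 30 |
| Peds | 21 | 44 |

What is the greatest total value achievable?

34.75

Best value per unit of size first: ICU 30/3≈10, Burn 38/8≈4.75, Psych 18/8≈2.25, Peds 44/21≈2.1, Onc 48/24≈2, Neuro 6/22≈0.273.
All 3 nurse-hours of ICU fit (value 30) ; 1 remain.
Only 1 nurse-hours remain; take 1/8 of Burn for value 38×1/8 = 4.75.
Total value = 34.75.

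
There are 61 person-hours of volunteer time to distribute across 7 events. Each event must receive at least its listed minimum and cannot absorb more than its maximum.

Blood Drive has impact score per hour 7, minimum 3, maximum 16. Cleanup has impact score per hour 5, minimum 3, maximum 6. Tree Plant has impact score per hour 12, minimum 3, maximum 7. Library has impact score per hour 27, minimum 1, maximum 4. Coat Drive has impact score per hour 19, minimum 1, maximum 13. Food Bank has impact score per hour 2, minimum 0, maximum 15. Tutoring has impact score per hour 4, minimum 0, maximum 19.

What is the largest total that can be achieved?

641

Meeting every minimum uses 3+3+3+1+1+0+0 = 11 person-hours, leaving 50.
Rank by impact score per hour: Library 27 > Coat Drive 19 > Tree Plant 12 > Blood Drive 7 > Cleanup 5 > Tutoring 4 > Food Bank 2.
Give Library 3 more to hit its cap of 4 — 47 left.
Coat Drive takes 12 more to reach its cap of 13 — 35 left.
Give Tree Plant 4 more to hit its cap of 7 — 31 left.
Give Blood Drive 13 more to hit its cap of 16 — 18 left.
Give Cleanup 3 more to hit its cap of 6 — 15 left.
Only 15 left; Tutoring takes them to reach 15.
Total = 7×16 + 5×6 + 12×7 + 27×4 + 19×13 + 4×15 = 641.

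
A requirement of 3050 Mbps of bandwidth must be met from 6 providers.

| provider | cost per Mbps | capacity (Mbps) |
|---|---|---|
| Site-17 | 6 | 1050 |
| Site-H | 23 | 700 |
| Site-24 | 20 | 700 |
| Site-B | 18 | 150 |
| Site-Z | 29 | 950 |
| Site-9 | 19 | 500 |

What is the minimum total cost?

47450

Fill from the cheapest provider first.
Site-17 at 6: take all 1050 Mbps → 2000 still needed.
Site-B at 18: take all 150 Mbps → 1850 still needed.
Site-9 (19): use full 500 → 1350 Mbps to go.
Site-24 at 20: take all 700 Mbps → 650 still needed.
Site-H (23): take the remaining 650 → done.
Site-Z: unused.
Cost = 1050×6 + 150×18 + 500×19 + 700×20 + 650×23 = 47450.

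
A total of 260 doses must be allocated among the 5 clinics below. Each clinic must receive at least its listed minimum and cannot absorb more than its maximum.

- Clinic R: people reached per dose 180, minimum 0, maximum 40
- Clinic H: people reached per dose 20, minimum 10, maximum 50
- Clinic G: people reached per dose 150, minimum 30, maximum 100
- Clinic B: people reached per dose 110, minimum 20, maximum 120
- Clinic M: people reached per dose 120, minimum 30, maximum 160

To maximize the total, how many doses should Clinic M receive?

90

Meeting every minimum uses 0+10+30+20+30 = 90 doses, leaving 170.
Order the clinics by people reached per dose: Clinic R 180 > Clinic G 150 > Clinic M 120 > Clinic B 110 > Clinic H 20.
Clinic R: +40 to 40 (cap) — 130 left.
Clinic G takes 70 more to reach its cap of 100 — 60 left.
Only 60 left; Clinic M takes them to reach 90.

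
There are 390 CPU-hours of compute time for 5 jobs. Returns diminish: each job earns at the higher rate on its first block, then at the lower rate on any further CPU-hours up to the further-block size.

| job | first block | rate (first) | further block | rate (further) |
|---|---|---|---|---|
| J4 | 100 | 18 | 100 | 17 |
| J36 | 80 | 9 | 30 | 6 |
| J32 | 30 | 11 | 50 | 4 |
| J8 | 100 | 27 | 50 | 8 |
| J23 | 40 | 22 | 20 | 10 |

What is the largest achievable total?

Treat each block as its own option and order by rate: J8/T1 27 > J23/T1 22 > J4/T1 18 > J4/T2 17 > J32/T1 11 > J23/T2 10 > J36/T1 9 > J8/T2 8 > J36/T2 6 > J32/T2 4.
J8 T1 at 27: fill all 100 ; 290 left.
J23/T1 (22): +40 ; 250 left.
Fill J4 T1 block (100 at 18) ; 150 left.
Fill J4 T2 block (100 at 17) ; 50 left.
Fill J32 T1 block (30 at 11) ; 20 left.
J23 T2 at 10: fill all 20 ; 0 left.
Total = 27×100 + 22×40 + 18×100 + 17×100 + 11×30 + 10×20 = 7610.

7610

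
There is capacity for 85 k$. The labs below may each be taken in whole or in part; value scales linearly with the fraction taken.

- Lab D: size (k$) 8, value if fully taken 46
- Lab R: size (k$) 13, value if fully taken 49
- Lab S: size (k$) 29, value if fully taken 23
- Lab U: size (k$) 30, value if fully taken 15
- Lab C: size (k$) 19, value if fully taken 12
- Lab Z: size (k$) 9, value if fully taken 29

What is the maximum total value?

Best value per unit of size first: Lab D 46/8≈5.75, Lab R 49/13≈3.77, Lab Z 29/9≈3.22, Lab S 23/29≈0.793, Lab C 12/19≈0.632, Lab U 15/30≈0.5.
Take all of Lab D (8 k$, value 46) ; 77 k$ left.
Take all of Lab R (13 k$, value 49) ; 64 k$ left.
All 9 k$ of Lab Z fit (value 29) ; 55 remain.
All 29 k$ of Lab S fit (value 23) ; 26 remain.
Lab C: take in full, 19 k$ for value 12 ; 7 left.
7 k$ left: a 7/30 share of Lab U gives 15×7/30 = 3.5.
Total value = 162.5.

162.5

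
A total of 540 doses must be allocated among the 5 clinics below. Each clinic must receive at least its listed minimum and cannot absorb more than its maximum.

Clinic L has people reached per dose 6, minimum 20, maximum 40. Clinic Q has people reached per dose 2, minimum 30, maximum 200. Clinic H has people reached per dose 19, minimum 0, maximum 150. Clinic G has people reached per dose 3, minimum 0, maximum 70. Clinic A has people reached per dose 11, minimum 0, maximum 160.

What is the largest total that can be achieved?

5300

Meeting every minimum uses 20+30+0+0+0 = 50 doses, leaving 490.
Rank by people reached per dose: Clinic H 19 > Clinic A 11 > Clinic L 6 > Clinic G 3 > Clinic Q 2.
Clinic H takes 150 more to reach its cap of 150 — 340 left.
Clinic A: +160 to 160 (cap) — 180 left.
Clinic L: +20 to 40 (cap) — 160 left.
Clinic G: +70 to 70 (cap) — 90 left.
Clinic Q: +90 (room for 170) → 120. Pool exhausted.
Total = 6×40 + 2×120 + 19×150 + 3×70 + 11×160 = 5300.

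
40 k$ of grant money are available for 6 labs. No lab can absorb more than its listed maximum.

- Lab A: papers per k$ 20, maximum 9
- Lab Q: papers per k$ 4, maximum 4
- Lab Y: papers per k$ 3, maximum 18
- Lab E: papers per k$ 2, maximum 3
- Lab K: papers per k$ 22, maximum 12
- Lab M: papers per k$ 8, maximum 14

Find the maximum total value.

Highest papers per k$ first: Lab K 22 > Lab A 20 > Lab M 8 > Lab Q 4 > Lab Y 3 > Lab E 2.
Lab K: +12 to 12 (cap) → 28 left.
Give Lab A 9 to hit its cap of 9 → 19 left.
Give Lab M 14 to hit its cap of 14 → 5 left.
Lab Q takes 4 to reach its cap of 4 → 1 left.
Lab Y has room for 18 but only 1 remain, so it gets 1.
Total = 20×9 + 4×4 + 3×1 + 22×12 + 8×14 = 575.

575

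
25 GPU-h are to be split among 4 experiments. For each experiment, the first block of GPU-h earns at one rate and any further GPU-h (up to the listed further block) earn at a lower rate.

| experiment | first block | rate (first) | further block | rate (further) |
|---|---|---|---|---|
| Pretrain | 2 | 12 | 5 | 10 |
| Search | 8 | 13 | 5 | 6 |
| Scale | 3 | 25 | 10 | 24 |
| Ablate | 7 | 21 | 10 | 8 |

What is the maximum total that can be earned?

Rank every tier by rate: Scale/tier1 25 > Scale/tier2 24 > Ablate/tier1 21 > Search/tier1 13 > Pretrain/tier1 12 > Pretrain/tier2 10 > Ablate/tier2 8 > Search/tier2 6.
Scale/tier1 (25): +3 — 22 left.
Scale tier2 at 24: fill all 10 — 12 left.
Fill Ablate tier1 block (7 at 21) — 5 left.
5 remain; put them into Search tier1 at 13.
Total = 25×3 + 24×10 + 21×7 + 13×5 = 527.

527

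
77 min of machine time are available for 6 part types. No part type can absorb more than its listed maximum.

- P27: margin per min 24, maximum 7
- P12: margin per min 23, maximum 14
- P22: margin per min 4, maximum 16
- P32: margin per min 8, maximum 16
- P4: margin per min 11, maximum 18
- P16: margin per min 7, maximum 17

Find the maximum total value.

Order the part types by margin per min: P27 24 > P12 23 > P4 11 > P32 8 > P16 7 > P22 4.
P27 takes 7 to reach its cap of 7 — 70 left.
Give P12 14 to hit its cap of 14 — 56 left.
Give P4 18 to hit its cap of 18 — 38 left.
P32 takes 16 to reach its cap of 16 — 22 left.
P16: +17 to 17 (cap) — 5 left.
P22 has room for 16 but only 5 remain, so it gets 5.
Total = 24×7 + 23×14 + 4×5 + 8×16 + 11×18 + 7×17 = 955.

955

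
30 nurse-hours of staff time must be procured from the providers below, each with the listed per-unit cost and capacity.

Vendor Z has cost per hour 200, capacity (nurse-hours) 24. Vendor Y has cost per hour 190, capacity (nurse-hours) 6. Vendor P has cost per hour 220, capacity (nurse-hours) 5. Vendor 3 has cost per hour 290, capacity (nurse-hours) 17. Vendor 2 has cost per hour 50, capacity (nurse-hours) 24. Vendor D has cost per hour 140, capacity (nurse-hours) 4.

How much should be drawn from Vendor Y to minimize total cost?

2

Use providers in increasing cost order.
Vendor 2 at 50: take all 24 nurse-hours → 6 still needed.
Vendor D (140): use full 4 → 2 nurse-hours to go.
Vendor Y at 190: take 2 of its 6 → requirement met.
Vendor Z, Vendor P, Vendor 3: unused.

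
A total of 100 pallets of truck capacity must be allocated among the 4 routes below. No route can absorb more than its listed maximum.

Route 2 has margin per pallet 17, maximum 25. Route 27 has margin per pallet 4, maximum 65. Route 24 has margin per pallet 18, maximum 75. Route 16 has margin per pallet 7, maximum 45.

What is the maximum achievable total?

1775

Highest margin per pallet first: Route 24 18 > Route 2 17 > Route 16 7 > Route 27 4.
Route 24 takes 75 to reach its cap of 75 — 25 left.
Route 2: +25 to 25 (cap) — 0 left.
Total = 17×25 + 18×75 = 1775.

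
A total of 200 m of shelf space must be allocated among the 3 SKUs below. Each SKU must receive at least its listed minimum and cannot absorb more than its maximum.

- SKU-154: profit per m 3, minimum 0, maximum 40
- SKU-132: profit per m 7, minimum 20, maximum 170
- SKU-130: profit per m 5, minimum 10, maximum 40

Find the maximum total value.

Meeting every minimum uses 0+20+10 = 30 m, leaving 170.
Highest profit per m first: SKU-132 7 > SKU-130 5 > SKU-154 3.
SKU-132 takes 150 more to reach its cap of 170 — 20 left.
SKU-130: +20 (room for 30) → 30. Pool exhausted.
Total = 7×170 + 5×30 = 1340.

1340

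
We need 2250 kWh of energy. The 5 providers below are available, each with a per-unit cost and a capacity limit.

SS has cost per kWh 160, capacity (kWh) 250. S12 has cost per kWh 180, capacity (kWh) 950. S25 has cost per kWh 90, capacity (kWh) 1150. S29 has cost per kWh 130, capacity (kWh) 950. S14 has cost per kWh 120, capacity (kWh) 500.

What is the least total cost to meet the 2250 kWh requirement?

241500

Cheapest first:
S25 (90): use full 1150 ; 1100 kWh to go.
S14 (120): use full 500 ; 600 kWh to go.
Take 600 from S29 at 130 to finish.
SS, S12: unused.
Cost = 1150×90 + 500×120 + 600×130 = 241500.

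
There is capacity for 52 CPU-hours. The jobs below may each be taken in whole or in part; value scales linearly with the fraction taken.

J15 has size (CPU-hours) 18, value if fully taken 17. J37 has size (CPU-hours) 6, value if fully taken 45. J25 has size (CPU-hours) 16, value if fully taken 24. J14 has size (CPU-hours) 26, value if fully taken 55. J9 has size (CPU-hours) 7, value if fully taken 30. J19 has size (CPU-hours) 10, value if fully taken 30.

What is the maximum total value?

Rank by value-to-size ratio: J37 45/6≈7.5, J9 30/7≈4.29, J19 30/10≈3, J14 55/26≈2.12, J25 24/16≈1.5, J15 17/18≈0.944.
All 6 CPU-hours of J37 fit (value 45) → 46 remain.
Take all of J9 (7 CPU-hours, value 30) → 39 CPU-hours left.
Take all of J19 (10 CPU-hours, value 30) → 29 CPU-hours left.
All 26 CPU-hours of J14 fit (value 55) → 3 remain.
3 CPU-hours left: a 3/16 share of J25 gives 24×3/16 = 4.5.
Total value = 164.5.

164.5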